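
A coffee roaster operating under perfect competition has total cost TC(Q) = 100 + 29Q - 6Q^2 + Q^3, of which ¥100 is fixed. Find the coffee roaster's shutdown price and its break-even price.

Shutdown price = min AVC. AVC = 29 - 6Q + Q^2, with vertex at Q = 3 and minimum ¥20.
ATC = 100/Q + 29 - 6Q + Q^2. Setting dATC/dQ = −100/Q^2 − 6 + 2Q = 0 gives Q = 5 (since 2·5^3 − 6·5^2 = 100).
min ATC = 100/5 + 29 − 6·5 + 5^2 = ¥44. That is the break-even price.
For ¥20 ≤ P < ¥44 the firm produces at a loss; below ¥20 it shuts down.

Shutdown price = ¥20; break-even price = ¥44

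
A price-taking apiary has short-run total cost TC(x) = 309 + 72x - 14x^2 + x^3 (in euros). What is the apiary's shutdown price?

€23 per unit

Short-run supply begins at min AVC. From VC = 72x - 14x^2 + x^3, AVC = 72 - 14x + x^2.
At the minimum of AVC, MC = AVC. MC = 72 - 28x + 3x^2; setting MC = AVC gives 2x^2 - 14x = 0, so x = 7. min AVC = 23.
The firm shuts down for any P below €23.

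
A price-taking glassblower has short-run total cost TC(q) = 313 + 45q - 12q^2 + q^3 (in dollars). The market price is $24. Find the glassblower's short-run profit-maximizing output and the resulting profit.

Profit = -$215 at q = 7

AVC = 45 - 12q + q^2; min AVC = $9 at q = 6. Since P = $24 ≥ min AVC, the firm produces.
MC = 45 - 24q + 3q^2. Setting P = MC and taking the root on the rising branch gives q* = 7.
TR = 24·7 = 168. TC = 313 + 70 = 383. Profit = 168 − 383 = -$215.
That loss of $215 beats the $313 the firm would lose by shutting down; producing recovers $98 of fixed cost.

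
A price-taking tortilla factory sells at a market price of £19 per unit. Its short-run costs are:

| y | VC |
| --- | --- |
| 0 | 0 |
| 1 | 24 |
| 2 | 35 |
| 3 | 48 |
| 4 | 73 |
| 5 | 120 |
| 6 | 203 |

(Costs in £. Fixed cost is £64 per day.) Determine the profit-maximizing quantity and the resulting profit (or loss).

y = 3; profit = -£55

Tabulate TR − TC: y=0: -64; y=1: -69; y=2: -61; y=3: -55; y=4: -61; y=5: -89; y=6: -153.
Profit is maximized at y = 3. AVC there is 48/3 = £16 ≤ P, so producing beats shutting down (which would give -£64).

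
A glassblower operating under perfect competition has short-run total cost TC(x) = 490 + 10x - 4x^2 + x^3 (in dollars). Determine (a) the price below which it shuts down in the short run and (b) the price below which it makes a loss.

Shutdown price = $6; break-even price = $101

AVC = 10 - 4x + x^2; minimized at x = 2, giving min AVC = $6. That is the shutdown price.
ATC = 490/x + 10 - 4x + x^2. Setting dATC/dx = −490/x^2 − 4 + 2x = 0 gives x = 7 (since 2·7^3 − 4·7^2 = 490).
min ATC = 490/7 + 10 − 4·7 + 7^2 = $101. That is the break-even price.
For $6 ≤ P < $101 the firm produces at a loss; below $6 it shuts down.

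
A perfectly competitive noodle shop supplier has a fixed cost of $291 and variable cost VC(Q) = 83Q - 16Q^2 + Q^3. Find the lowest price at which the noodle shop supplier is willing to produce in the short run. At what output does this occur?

$19 per unit, at Q = 8

Short-run supply begins at min AVC. From VC = 83Q - 16Q^2 + Q^3, AVC = 83 - 16Q + Q^2.
dAVC/dQ = -16 + 2Q = 0 gives Q = 8. min AVC = 83 - 16·8 + 8^2 = 19.
The firm shuts down for any P below $19.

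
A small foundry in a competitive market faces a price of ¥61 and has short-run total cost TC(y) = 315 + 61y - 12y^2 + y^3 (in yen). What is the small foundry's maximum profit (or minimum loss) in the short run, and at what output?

Profit = -¥59 at y = 8

AVC = 61 - 12y + y^2; min AVC = ¥25 at y = 6. Since P = ¥61 ≥ min AVC, the firm produces.
MC = 61 - 24y + 3y^2. Setting P = MC and taking the root on the rising branch gives y* = 8.
TR = 61·8 = 488. TC = 315 + 232 = 547. Profit = 488 − 547 = -¥59.
That loss of ¥59 beats the ¥315 the firm would lose by shutting down; producing recovers ¥256 of fixed cost.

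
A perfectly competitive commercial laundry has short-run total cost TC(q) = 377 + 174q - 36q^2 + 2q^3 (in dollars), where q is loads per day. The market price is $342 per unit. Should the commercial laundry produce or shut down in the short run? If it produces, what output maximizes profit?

Variable cost is VC = 174q - 36q^2 + 2q^3, so AVC = VC/q = 174 - 36q + 2q^2 and MC = dTC/dq = 174 - 72q + 6q^2.
AVC hits its minimum where MC = AVC, at q = 9, giving min AVC = 174 - 36·9 + 2·9^2 = $12.
Because $342 ≥ $12, revenue can cover variable cost; the firm operates.
Solving P = MC: -168 - 72q + 6q^2 = 0 ⇒ q = -2 or 14. On the upward-sloping branch, q* = 14.
Check: AVC at q = 14 is $62 ≤ P, so revenue covers variable cost.
Profit = P·q − TC = 342·14 − 1245 = $3543.

Produce at q = 14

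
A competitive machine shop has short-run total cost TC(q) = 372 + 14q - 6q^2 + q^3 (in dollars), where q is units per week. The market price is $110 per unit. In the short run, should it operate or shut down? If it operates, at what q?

Produce at q = 8

Variable cost is VC = 14q - 6q^2 + q^3, so AVC = VC/q = 14 - 6q + q^2 and MC = dTC/dq = 14 - 12q + 3q^2.
AVC hits its minimum where MC = AVC, at q = 3, giving min AVC = 14 - 6·3 + 3^2 = $5.
Because $110 ≥ $5, revenue can cover variable cost; the firm operates.
P = MC gives -96 - 12q + 3q^2 = 0, with roots -4 and 8. Take the larger (rising MC): q* = 8.
Check: AVC at q = 8 is $30 ≤ P, so revenue covers variable cost.
Profit = P·q − TC = 110·8 − 612 = $268.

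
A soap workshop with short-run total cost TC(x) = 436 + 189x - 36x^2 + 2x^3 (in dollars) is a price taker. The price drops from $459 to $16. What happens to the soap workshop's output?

MC = 189 - 72x + 6x^2; the shutdown threshold is min AVC = $27 (at x = 9).
At P = $459 ≥ min AVC, set P = MC on the rising branch: x = 15.
At P = $16 < min AVC = $27, price no longer covers variable cost at any output, so the firm shuts down: x = 0.

Output falls from 15 to 0 (the firm shuts down)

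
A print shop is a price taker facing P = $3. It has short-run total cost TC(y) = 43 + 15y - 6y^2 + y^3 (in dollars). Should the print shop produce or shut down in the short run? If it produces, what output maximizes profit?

Variable cost is VC = 15y - 6y^2 + y^3, so AVC = VC/y = 15 - 6y + y^2 and MC = dTC/dy = 15 - 12y + 3y^2.
The AVC parabola has its vertex at y = 6/2 = 3, where AVC = 15 - 6·3 + 3^2 = $6.
With P < min AVC ($3 < $6), every unit sold adds to the loss.
Best response: produce nothing and absorb the $43 fixed cost.

Shut down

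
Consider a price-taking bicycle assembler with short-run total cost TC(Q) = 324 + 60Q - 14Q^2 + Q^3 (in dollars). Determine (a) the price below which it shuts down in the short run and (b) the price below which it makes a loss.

AVC = 60 - 14Q + Q^2; minimized at Q = 7, giving min AVC = $11. That is the shutdown price.
ATC = 324/Q + 60 - 14Q + Q^2. Setting dATC/dQ = −324/Q^2 − 14 + 2Q = 0 gives Q = 9 (since 2·9^3 − 14·9^2 = 324).
min ATC = 324/9 + 60 − 14·9 + 9^2 = $51. That is the break-even price.
Between these two prices the firm operates at a loss; above $51 it earns a profit.

Shutdown price = $11; break-even price = $51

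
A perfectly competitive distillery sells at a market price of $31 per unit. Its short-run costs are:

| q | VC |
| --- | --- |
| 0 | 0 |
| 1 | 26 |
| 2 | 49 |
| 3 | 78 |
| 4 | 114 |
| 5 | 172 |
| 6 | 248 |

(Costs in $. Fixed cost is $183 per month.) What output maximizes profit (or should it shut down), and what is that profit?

Compute π = P·q − TC at each output: q=0: -183; q=1: -178; q=2: -170; q=3: -168; q=4: -173; q=5: -200; q=6: -245.
Profit is maximized at q = 3. AVC there is 78/3 = $26 ≤ P, so producing beats shutting down (which would give -$183).

q = 3; profit = -$168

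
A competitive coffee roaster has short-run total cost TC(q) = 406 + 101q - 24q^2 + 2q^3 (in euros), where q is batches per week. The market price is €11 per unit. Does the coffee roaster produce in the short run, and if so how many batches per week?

Shut down

From TC, MC = TC'(q) = 101 - 48q + 6q^2 and AVC = VC/q = 101 - 24q + 2q^2.
The AVC parabola has its vertex at q = 24/4 = 6, where AVC = 101 - 24·6 + 2·6^2 = €29.
Since P = €11 < min AVC = €29, price fails to cover variable cost at any output.
The firm minimizes its loss by shutting down and losing only its fixed cost of €406.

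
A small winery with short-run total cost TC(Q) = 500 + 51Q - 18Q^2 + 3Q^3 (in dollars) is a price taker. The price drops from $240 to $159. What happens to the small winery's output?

Output falls from 7 to 6

MC = 51 - 36Q + 9Q^2; the shutdown threshold is min AVC = $24 (at Q = 3).
With P = $240 above the shutdown price, P = MC gives Q = 7.
At P = $159 ≥ min AVC, set P = MC: Q = 6. The firm stays open but cuts output.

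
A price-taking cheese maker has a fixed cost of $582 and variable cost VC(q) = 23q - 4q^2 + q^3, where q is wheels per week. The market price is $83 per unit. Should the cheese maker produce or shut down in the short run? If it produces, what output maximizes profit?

From TC, MC = TC'(q) = 23 - 8q + 3q^2 and AVC = VC/q = 23 - 4q + q^2.
AVC hits its minimum where MC = AVC, at q = 2, giving min AVC = 23 - 4·2 + 2^2 = $19.
Because $83 ≥ $19, revenue can cover variable cost; the firm operates.
P = MC gives -60 - 8q + 3q^2 = 0, with roots -10/3 and 6. Take the larger (rising MC): q* = 6.
Check: AVC at q = 6 is $35 ≤ P, so revenue covers variable cost.
Profit = P·q − TC = 83·6 − 792 = -$294, a loss, but smaller than the $582 fixed cost the firm would lose by shutting down.

Produce at q = 6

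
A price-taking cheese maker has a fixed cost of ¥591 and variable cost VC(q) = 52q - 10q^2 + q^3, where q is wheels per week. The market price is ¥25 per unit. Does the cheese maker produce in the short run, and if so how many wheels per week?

Shut down

Strip out fixed cost: VC = 52q - 10q^2 + q^3. Then AVC = 52 - 10q + q^2 and MC = 52 - 20q + 3q^2.
AVC hits its minimum where MC = AVC, at q = 5, giving min AVC = 52 - 10·5 + 5^2 = ¥27.
Since P = ¥25 < min AVC = ¥27, price fails to cover variable cost at any output.
Shutting down limits the loss to fixed cost, ¥591.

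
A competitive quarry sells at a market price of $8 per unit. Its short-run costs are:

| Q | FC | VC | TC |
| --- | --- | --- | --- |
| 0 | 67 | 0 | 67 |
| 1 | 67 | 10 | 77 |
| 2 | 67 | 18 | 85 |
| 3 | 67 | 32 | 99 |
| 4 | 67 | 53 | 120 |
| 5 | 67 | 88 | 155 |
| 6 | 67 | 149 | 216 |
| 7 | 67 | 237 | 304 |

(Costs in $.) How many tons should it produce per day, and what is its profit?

Tabulate TR − TC: Q=0: -67; Q=1: -69; Q=2: -69; Q=3: -75; Q=4: -88; Q=5: -115; Q=6: -168; Q=7: -248.
Profit is highest at Q = 0. Equivalently, the lowest AVC in the table is 18/2 ≈ $9 at Q = 2, and P = $8 falls below it — price never covers variable cost, so the firm shuts down and loses only its fixed cost.

Q = 0 (shut down); profit = -$67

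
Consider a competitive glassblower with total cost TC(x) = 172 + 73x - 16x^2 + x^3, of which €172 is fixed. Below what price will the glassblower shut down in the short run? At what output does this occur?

€9 per unit, at x = 8

The shutdown price is the minimum of AVC. VC = 73x - 16x^2 + x^3, so AVC = 73 - 16x + x^2.
At the minimum of AVC, MC = AVC. MC = 73 - 32x + 3x^2; setting MC = AVC gives 2x^2 - 16x = 0, so x = 8. min AVC = 9.
So the shutdown price is €9.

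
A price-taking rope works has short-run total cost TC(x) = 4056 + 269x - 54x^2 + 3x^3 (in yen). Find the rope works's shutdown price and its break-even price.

AVC = 269 - 54x + 3x^2; minimized at x = 9, giving min AVC = ¥26. That is the shutdown price.
ATC = 4056/x + 269 - 54x + 3x^2. Setting dATC/dx = −4056/x^2 − 54 + 6x = 0 gives x = 13 (since 6·13^3 − 54·13^2 = 4056).
min ATC = 4056/13 + 269 − 54·13 + 3·13^2 = ¥386. That is the break-even price.
Between these two prices the firm operates at a loss; above ¥386 it earns a profit.

Shutdown price = ¥26; break-even price = ¥386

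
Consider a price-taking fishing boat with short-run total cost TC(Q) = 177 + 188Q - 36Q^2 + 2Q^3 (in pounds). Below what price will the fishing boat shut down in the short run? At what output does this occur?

£26 per unit, at Q = 9

The firm shuts down when price falls below the minimum of average variable cost. AVC = VC/Q = 188 - 36Q + 2Q^2.
dAVC/dQ = -36 + 4Q = 0 gives Q = 9. min AVC = 188 - 36·9 + 2·9^2 = 26.
The firm shuts down for any P below £26.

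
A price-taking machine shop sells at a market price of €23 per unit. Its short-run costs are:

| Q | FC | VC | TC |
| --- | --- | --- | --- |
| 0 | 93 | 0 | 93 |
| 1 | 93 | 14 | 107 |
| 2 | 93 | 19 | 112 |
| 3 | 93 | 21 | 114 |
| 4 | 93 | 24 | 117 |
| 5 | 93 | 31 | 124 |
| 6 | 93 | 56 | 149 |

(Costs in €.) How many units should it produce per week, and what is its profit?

Profit at each row (π = 23Q − TC): Q=0: -93; Q=1: -84; Q=2: -66; Q=3: -45; Q=4: -25; Q=5: -9; Q=6: -11.
Profit is maximized at Q = 5. AVC there is 31/5 = €6.20 ≤ P, so producing beats shutting down (which would give -€93).

Q = 5; profit = -€9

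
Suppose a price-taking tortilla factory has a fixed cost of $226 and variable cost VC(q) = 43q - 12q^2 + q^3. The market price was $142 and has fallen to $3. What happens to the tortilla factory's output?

Output falls from 11 to 0 (the firm shuts down)

AVC = 43 - 12q + q^2, minimized at q = 6 where min AVC = $7. MC = 43 - 24q + 3q^2.
With P = $142 above the shutdown price, P = MC gives q = 11.
At P = $3 < min AVC = $7, price no longer covers variable cost at any output, so the firm shuts down: q = 0.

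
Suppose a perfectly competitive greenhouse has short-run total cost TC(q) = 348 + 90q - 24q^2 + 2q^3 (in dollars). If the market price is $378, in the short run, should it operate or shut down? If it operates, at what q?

Produce at q = 12

From TC, MC = TC'(q) = 90 - 48q + 6q^2 and AVC = VC/q = 90 - 24q + 2q^2.
The AVC parabola has its vertex at q = 24/4 = 6, where AVC = 90 - 24·6 + 2·6^2 = $18.
Because $378 ≥ $18, revenue can cover variable cost; the firm operates.
P = MC gives -288 - 48q + 6q^2 = 0, with roots -4 and 12. Take the larger (rising MC): q* = 12.
Check: AVC at q = 12 is $90 ≤ P, so revenue covers variable cost.
Profit = P·q − TC = 378·12 − 1428 = $3108.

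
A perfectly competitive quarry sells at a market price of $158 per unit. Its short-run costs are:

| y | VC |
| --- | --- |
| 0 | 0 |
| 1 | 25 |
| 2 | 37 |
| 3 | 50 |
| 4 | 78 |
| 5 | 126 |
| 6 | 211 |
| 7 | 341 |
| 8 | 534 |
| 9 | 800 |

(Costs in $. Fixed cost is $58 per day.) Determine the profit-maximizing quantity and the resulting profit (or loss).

Tabulate TR − TC: y=0: -58; y=1: 75; y=2: 221; y=3: 366; y=4: 496; y=5: 606; y=6: 679; y=7: 707; y=8: 672; y=9: 564.
Profit is maximized at y = 7. AVC there is 341/7 = $48.71 ≤ P, so producing beats shutting down (which would give -$58).

y = 7; profit = $707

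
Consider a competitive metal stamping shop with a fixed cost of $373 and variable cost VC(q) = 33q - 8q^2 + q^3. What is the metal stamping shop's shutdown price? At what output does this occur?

The firm shuts down when price falls below the minimum of average variable cost. AVC = VC/q = 33 - 8q + q^2.
dAVC/dq = -8 + 2q = 0 gives q = 4. min AVC = 33 - 8·4 + 4^2 = 17.
So the shutdown price is $17.

$17 per unit, at q = 4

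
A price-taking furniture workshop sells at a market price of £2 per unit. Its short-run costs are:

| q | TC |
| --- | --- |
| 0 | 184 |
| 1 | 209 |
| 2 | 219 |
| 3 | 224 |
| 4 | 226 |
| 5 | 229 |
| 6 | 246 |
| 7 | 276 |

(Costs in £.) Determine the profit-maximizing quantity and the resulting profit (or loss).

Compute π = P·q − TC at each output: q=0: -184; q=1: -207; q=2: -215; q=3: -218; q=4: -218; q=5: -219; q=6: -234; q=7: -262.
Profit is highest at q = 0. Equivalently, the lowest AVC in the table is 45/5 ≈ £9 at q = 5, and P = £2 falls below it — price never covers variable cost, so the firm shuts down and loses only its fixed cost.

q = 0 (shut down); profit = -£184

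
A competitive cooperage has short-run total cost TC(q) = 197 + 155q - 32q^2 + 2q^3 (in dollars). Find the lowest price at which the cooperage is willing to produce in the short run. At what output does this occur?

$27 per unit, at q = 8

Short-run supply begins at min AVC. From VC = 155q - 32q^2 + 2q^3, AVC = 155 - 32q + 2q^2.
dAVC/dq = -32 + 4q = 0 gives q = 8. min AVC = 155 - 32·8 + 2·8^2 = 27.
So the shutdown price is $27.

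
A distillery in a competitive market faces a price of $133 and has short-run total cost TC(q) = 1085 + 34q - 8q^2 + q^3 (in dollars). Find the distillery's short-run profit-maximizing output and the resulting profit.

AVC = 34 - 8q + q^2; min AVC = $18 at q = 4. Since P = $133 ≥ min AVC, the firm produces.
With MC = 34 - 16q + 3q^2, P = MC on the upward-sloping part at q* = 9.
TR = 133·9 = 1197. TC = 1085 + 387 = 1472. Profit = 1197 − 1472 = -$275.
That loss of $275 beats the $1085 the firm would lose by shutting down; producing recovers $810 of fixed cost.

Profit = -$275 at q = 9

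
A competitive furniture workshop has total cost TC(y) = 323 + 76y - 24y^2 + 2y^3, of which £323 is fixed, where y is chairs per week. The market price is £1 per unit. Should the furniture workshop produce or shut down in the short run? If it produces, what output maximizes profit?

Strip out fixed cost: VC = 76y - 24y^2 + 2y^3. Then AVC = 76 - 24y + 2y^2 and MC = 76 - 48y + 6y^2.
The AVC parabola has its vertex at y = 24/4 = 6, where AVC = 76 - 24·6 + 2·6^2 = £4.
P = £1 lies below min AVC = £4; no output level covers variable cost.
Shutting down limits the loss to fixed cost, £323.

Shut down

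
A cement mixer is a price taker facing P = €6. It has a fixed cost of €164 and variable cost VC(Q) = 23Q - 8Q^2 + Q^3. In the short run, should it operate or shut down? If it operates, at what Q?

Shut down

From TC, MC = TC'(Q) = 23 - 16Q + 3Q^2 and AVC = VC/Q = 23 - 8Q + Q^2.
AVC is minimized where dAVC/dQ = -8 + 2Q = 0, at Q = 4; min AVC = 23 - 8·4 + 4^2 = €7.
With P < min AVC (€6 < €7), every unit sold adds to the loss.
Shutting down limits the loss to fixed cost, €164.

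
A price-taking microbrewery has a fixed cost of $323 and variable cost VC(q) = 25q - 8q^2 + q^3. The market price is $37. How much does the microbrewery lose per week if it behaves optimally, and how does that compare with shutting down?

Profit = -$179 at q = 6

AVC = 25 - 8q + q^2; min AVC = $9 at q = 4. Since P = $37 ≥ min AVC, the firm produces.
With MC = 25 - 16q + 3q^2, P = MC on the upward-sloping part at q* = 6.
TR = 37·6 = 222. TC = 323 + 78 = 401. Profit = 222 − 401 = -$179.
That loss of $179 beats the $323 the firm would lose by shutting down; producing recovers $144 of fixed cost.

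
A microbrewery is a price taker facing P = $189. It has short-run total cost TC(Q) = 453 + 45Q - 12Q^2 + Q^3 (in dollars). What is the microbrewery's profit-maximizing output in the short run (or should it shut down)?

From TC, MC = TC'(Q) = 45 - 24Q + 3Q^2 and AVC = VC/Q = 45 - 12Q + Q^2.
The AVC parabola has its vertex at Q = 12/2 = 6, where AVC = 45 - 12·6 + 6^2 = $9.
P = $189 exceeds min AVC = $9, so the firm stays open.
P = MC gives -144 - 24Q + 3Q^2 = 0, with roots -4 and 12. Take the larger (rising MC): Q* = 12.
Check: AVC at Q = 12 is $45 ≤ P, so revenue covers variable cost.
Profit = P·Q − TC = 189·12 − 993 = $1275.

Produce at Q = 12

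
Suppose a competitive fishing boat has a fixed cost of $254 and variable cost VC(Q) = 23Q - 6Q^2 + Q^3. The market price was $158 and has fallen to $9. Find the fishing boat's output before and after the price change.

Output falls from 9 to 0 (the firm shuts down)

AVC = 23 - 6Q + Q^2, minimized at Q = 3 where min AVC = $14. MC = 23 - 12Q + 3Q^2.
At P = $158 ≥ min AVC, set P = MC on the rising branch: Q = 9.
At P = $9 < min AVC = $14, price no longer covers variable cost at any output, so the firm shuts down: Q = 0.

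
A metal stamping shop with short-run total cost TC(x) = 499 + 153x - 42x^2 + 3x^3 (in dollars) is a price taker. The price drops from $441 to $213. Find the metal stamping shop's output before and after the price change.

Output falls from 12 to 10

AVC = 153 - 42x + 3x^2, minimized at x = 7 where min AVC = $6. MC = 153 - 84x + 9x^2.
With P = $441 above the shutdown price, P = MC gives x = 12.
At P = $213 ≥ min AVC, set P = MC: x = 10. The firm stays open but cuts output.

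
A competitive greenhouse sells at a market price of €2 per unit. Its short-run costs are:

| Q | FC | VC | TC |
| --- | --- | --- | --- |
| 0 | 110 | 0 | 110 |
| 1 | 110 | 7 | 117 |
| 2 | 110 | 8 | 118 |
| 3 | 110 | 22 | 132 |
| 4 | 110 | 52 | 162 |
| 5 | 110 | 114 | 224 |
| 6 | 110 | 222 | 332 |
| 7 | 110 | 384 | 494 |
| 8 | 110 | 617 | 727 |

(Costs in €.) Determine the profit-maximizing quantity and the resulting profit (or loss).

Q = 0 (shut down); profit = -€110

Compute π = P·Q − TC at each output: Q=0: -110; Q=1: -115; Q=2: -114; Q=3: -126; Q=4: -154; Q=5: -214; Q=6: -320; Q=7: -480; Q=8: -711.
Profit is highest at Q = 0. Equivalently, the lowest AVC in the table is 8/2 ≈ €4 at Q = 2, and P = €2 falls below it — price never covers variable cost, so the firm shuts down and loses only its fixed cost.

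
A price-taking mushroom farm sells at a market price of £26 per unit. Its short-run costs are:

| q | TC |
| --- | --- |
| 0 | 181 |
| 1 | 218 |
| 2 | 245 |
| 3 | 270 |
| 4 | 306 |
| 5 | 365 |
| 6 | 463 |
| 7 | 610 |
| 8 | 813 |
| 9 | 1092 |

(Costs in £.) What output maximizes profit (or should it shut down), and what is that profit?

Profit at each row (π = 26q − TC): q=0: -181; q=1: -192; q=2: -193; q=3: -192; q=4: -202; q=5: -235; q=6: -307; q=7: -428; q=8: -605; q=9: -858.
Profit is highest at q = 0. Equivalently, the lowest AVC in the table is 89/3 ≈ £29.67 at q = 3, and P = £26 falls below it — price never covers variable cost, so the firm shuts down and loses only its fixed cost.

q = 0 (shut down); profit = -£181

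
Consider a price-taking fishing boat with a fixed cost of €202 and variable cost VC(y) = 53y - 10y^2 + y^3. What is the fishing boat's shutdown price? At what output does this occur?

Short-run supply begins at min AVC. From VC = 53y - 10y^2 + y^3, AVC = 53 - 10y + y^2.
dAVC/dy = -10 + 2y = 0 gives y = 5. min AVC = 53 - 10·5 + 5^2 = 28.
So the shutdown price is €28.

€28 per unit, at y = 5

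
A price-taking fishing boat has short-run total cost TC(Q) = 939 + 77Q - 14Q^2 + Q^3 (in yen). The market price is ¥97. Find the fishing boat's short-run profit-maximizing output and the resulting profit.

Profit = -¥339 at Q = 10

AVC = 77 - 14Q + Q^2 has its minimum ¥28 at Q = 7; price ¥97 clears that bar, so the firm operates.
MC = 77 - 28Q + 3Q^2. Setting P = MC and taking the root on the rising branch gives Q* = 10.
TR = 97·10 = 970. TC = 939 + 370 = 1309. Profit = 970 − 1309 = -¥339.
That loss of ¥339 beats the ¥939 the firm would lose by shutting down; producing recovers ¥600 of fixed cost.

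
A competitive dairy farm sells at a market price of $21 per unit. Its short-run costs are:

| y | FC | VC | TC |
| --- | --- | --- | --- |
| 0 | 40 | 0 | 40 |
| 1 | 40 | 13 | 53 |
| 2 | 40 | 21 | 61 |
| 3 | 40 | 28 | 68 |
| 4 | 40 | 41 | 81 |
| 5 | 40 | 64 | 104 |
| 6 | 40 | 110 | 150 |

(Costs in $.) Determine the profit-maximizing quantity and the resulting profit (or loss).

Profit at each row (π = 21y − TC): y=0: -40; y=1: -32; y=2: -19; y=3: -5; y=4: 3; y=5: 1; y=6: -24.
Profit is maximized at y = 4. AVC there is 41/4 = $10.25 ≤ P, so producing beats shutting down (which would give -$40).

y = 4; profit = $3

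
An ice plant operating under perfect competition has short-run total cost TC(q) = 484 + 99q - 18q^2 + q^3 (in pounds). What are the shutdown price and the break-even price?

AVC = 99 - 18q + q^2; minimized at q = 9, giving min AVC = £18. That is the shutdown price.
ATC = 484/q + 99 - 18q + q^2. Setting dATC/dq = −484/q^2 − 18 + 2q = 0 gives q = 11 (since 2·11^3 − 18·11^2 = 484).
min ATC = 484/11 + 99 − 18·11 + 11^2 = £66. That is the break-even price.
For £18 ≤ P < £66 the firm produces at a loss; below £18 it shuts down.

Shutdown price = £18; break-even price = £66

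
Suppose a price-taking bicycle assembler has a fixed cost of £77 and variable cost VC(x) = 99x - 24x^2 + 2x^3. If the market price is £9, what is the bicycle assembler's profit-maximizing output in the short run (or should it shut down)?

Variable cost is VC = 99x - 24x^2 + 2x^3, so AVC = VC/x = 99 - 24x + 2x^2 and MC = dTC/dx = 99 - 48x + 6x^2.
The AVC parabola has its vertex at x = 24/4 = 6, where AVC = 99 - 24·6 + 2·6^2 = £27.
With P < min AVC (£9 < £27), every unit sold adds to the loss.
Best response: produce nothing and absorb the £77 fixed cost.

Shut down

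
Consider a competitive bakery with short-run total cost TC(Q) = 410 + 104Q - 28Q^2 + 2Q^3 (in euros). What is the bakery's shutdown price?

€6 per unit

The firm shuts down when price falls below the minimum of average variable cost. AVC = VC/Q = 104 - 28Q + 2Q^2.
At the minimum of AVC, MC = AVC. MC = 104 - 56Q + 6Q^2; setting MC = AVC gives 4Q^2 - 28Q = 0, so Q = 7. min AVC = 6.
So the shutdown price is €6.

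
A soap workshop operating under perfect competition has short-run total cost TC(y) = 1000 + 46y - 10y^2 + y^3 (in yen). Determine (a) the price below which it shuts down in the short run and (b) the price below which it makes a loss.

Shutdown price = ¥21; break-even price = ¥146

AVC = 46 - 10y + y^2; minimized at y = 5, giving min AVC = ¥21. That is the shutdown price.
ATC = 1000/y + 46 - 10y + y^2. Setting dATC/dy = −1000/y^2 − 10 + 2y = 0 gives y = 10 (since 2·10^3 − 10·10^2 = 1000).
min ATC = 1000/10 + 46 − 10·10 + 10^2 = ¥146. That is the break-even price.
For ¥21 ≤ P < ¥146 the firm produces at a loss; below ¥21 it shuts down.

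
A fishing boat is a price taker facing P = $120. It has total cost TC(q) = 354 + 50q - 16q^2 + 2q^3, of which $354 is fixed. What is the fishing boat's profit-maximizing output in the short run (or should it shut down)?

Variable cost is VC = 50q - 16q^2 + 2q^3, so AVC = VC/q = 50 - 16q + 2q^2 and MC = dTC/dq = 50 - 32q + 6q^2.
AVC is minimized where dAVC/dq = -16 + 4q = 0, at q = 4; min AVC = 50 - 16·4 + 2·4^2 = $18.
Since P = $120 ≥ min AVC = $18, price covers variable cost and the firm should produce.
Set P = MC: 120 = 50 - 32q + 6q^2 → -70 - 32q + 6q^2 = 0. The roots are q = -5/3 and q = 7; the profit-maximizing output is on the rising part of MC, so q* = 7.
Check: AVC at q = 7 is $36 ≤ P, so revenue covers variable cost.
Profit = P·q − TC = 120·7 − 606 = $234.

Produce at q = 7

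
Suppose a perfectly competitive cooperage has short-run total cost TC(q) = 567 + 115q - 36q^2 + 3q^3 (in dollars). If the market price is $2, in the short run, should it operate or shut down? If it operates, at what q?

Strip out fixed cost: VC = 115q - 36q^2 + 3q^3. Then AVC = 115 - 36q + 3q^2 and MC = 115 - 72q + 9q^2.
AVC is minimized where dAVC/dq = -36 + 6q = 0, at q = 6; min AVC = 115 - 36·6 + 3·6^2 = $7.
With P < min AVC ($2 < $7), every unit sold adds to the loss.
The firm minimizes its loss by shutting down and losing only its fixed cost of $567.

Shut down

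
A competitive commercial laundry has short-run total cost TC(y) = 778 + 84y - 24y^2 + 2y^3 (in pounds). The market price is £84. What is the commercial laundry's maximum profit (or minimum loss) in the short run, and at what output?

AVC = 84 - 24y + 2y^2 has its minimum £12 at y = 6; price £84 clears that bar, so the firm operates.
MC = 84 - 48y + 6y^2. Setting P = MC and taking the root on the rising branch gives y* = 8.
TR = 84·8 = 672. TC = 778 + 160 = 938. Profit = 672 − 938 = -£266.
Shutting down would mean losing the fixed cost of £778, so operating at a loss of £266 is better by £512.

Profit = -£266 at y = 8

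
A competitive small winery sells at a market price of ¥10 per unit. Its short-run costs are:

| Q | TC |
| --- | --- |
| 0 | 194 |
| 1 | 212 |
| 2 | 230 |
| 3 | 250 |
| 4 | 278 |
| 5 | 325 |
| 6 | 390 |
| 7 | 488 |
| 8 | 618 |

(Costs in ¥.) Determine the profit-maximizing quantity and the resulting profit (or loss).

Profit at each row (π = 10Q − TC): Q=0: -194; Q=1: -202; Q=2: -210; Q=3: -220; Q=4: -238; Q=5: -275; Q=6: -330; Q=7: -418; Q=8: -538.
Profit is highest at Q = 0. Equivalently, the lowest AVC in the table is 18/1 ≈ ¥18 at Q = 1, and P = ¥10 falls below it — price never covers variable cost, so the firm shuts down and loses only its fixed cost.

Q = 0 (shut down); profit = -¥194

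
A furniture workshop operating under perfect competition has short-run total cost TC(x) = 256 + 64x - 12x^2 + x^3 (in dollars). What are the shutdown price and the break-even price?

Shutdown price = $28; break-even price = $64

Shutdown price = min AVC. AVC = 64 - 12x + x^2, with vertex at x = 6 and minimum $28.
ATC = 256/x + 64 - 12x + x^2. Setting dATC/dx = −256/x^2 − 12 + 2x = 0 gives x = 8 (since 2·8^3 − 12·8^2 = 256).
min ATC = 256/8 + 64 − 12·8 + 8^2 = $64. That is the break-even price.
Between these two prices the firm operates at a loss; above $64 it earns a profit.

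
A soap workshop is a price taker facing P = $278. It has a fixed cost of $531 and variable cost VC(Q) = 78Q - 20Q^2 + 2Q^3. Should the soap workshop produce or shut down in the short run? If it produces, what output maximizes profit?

Produce at Q = 10

Variable cost is VC = 78Q - 20Q^2 + 2Q^3, so AVC = VC/Q = 78 - 20Q + 2Q^2 and MC = dTC/dQ = 78 - 40Q + 6Q^2.
AVC hits its minimum where MC = AVC, at Q = 5, giving min AVC = 78 - 20·5 + 2·5^2 = $28.
Because $278 ≥ $28, revenue can cover variable cost; the firm operates.
Set P = MC: 278 = 78 - 40Q + 6Q^2 → -200 - 40Q + 6Q^2 = 0. The roots are Q = -10/3 and Q = 10; the profit-maximizing output is on the rising part of MC, so Q* = 10.
Check: AVC at Q = 10 is $78 ≤ P, so revenue covers variable cost.
Profit = P·Q − TC = 278·10 − 1311 = $1469.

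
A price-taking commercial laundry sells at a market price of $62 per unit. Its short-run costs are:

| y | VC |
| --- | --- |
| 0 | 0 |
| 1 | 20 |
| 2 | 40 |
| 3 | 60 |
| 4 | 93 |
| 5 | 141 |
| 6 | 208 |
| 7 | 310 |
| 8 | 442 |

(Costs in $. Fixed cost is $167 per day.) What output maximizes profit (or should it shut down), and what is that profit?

Compute π = P·y − TC at each output: y=0: -167; y=1: -125; y=2: -83; y=3: -41; y=4: -12; y=5: 2; y=6: -3; y=7: -43; y=8: -113.
Profit is maximized at y = 5. AVC there is 141/5 = $28.20 ≤ P, so producing beats shutting down (which would give -$167).

y = 5; profit = $2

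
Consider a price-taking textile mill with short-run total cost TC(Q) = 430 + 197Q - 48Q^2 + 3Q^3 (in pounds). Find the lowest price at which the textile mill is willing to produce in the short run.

The shutdown price is the minimum of AVC. VC = 197Q - 48Q^2 + 3Q^3, so AVC = 197 - 48Q + 3Q^2.
At the minimum of AVC, MC = AVC. MC = 197 - 96Q + 9Q^2; setting MC = AVC gives 6Q^2 - 48Q = 0, so Q = 8. min AVC = 5.
So the shutdown price is £5.

£5 per unit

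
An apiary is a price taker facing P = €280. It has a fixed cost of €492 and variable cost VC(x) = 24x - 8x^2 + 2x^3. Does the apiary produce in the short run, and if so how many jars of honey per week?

Produce at x = 8

Variable cost is VC = 24x - 8x^2 + 2x^3, so AVC = VC/x = 24 - 8x + 2x^2 and MC = dTC/dx = 24 - 16x + 6x^2.
AVC hits its minimum where MC = AVC, at x = 2, giving min AVC = 24 - 8·2 + 2·2^2 = €16.
Because €280 ≥ €16, revenue can cover variable cost; the firm operates.
Set P = MC: 280 = 24 - 16x + 6x^2 → -256 - 16x + 6x^2 = 0. The roots are x = -16/3 and x = 8; the profit-maximizing output is on the rising part of MC, so x* = 8.
Check: AVC at x = 8 is €88 ≤ P, so revenue covers variable cost.
Profit = P·x − TC = 280·8 − 1196 = €1044.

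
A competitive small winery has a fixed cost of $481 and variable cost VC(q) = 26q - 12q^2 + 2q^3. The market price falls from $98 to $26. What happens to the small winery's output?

Output falls from 6 to 4

MC = 26 - 24q + 6q^2; the shutdown threshold is min AVC = $8 (at q = 3).
With P = $98 above the shutdown price, P = MC gives q = 6.
At P = $26 ≥ min AVC, set P = MC: q = 4. The firm stays open but cuts output.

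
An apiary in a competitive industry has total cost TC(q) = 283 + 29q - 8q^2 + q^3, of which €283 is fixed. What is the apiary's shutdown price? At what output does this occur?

€13 per unit, at q = 4

The firm shuts down when price falls below the minimum of average variable cost. AVC = VC/q = 29 - 8q + q^2.
dAVC/dq = -8 + 2q = 0 gives q = 4. min AVC = 29 - 8·4 + 4^2 = 13.
The firm shuts down for any P below €13.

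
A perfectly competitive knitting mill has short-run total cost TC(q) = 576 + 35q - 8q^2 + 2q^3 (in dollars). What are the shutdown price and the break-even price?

Shutdown price = $27; break-even price = $155

Shutdown price = min AVC. AVC = 35 - 8q + 2q^2, with vertex at q = 2 and minimum $27.
ATC = 576/q + 35 - 8q + 2q^2. Setting dATC/dq = −576/q^2 − 8 + 4q = 0 gives q = 6 (since 4·6^3 − 8·6^2 = 576).
min ATC = 576/6 + 35 − 8·6 + 2·6^2 = $155. That is the break-even price.
Between these two prices the firm operates at a loss; above $155 it earns a profit.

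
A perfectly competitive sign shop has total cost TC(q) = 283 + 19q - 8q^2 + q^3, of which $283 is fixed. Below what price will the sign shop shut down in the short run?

The firm shuts down when price falls below the minimum of average variable cost. AVC = VC/q = 19 - 8q + q^2.
At the minimum of AVC, MC = AVC. MC = 19 - 16q + 3q^2; setting MC = AVC gives 2q^2 - 8q = 0, so q = 4. min AVC = 3.
The firm shuts down for any P below $3.

$3 per unit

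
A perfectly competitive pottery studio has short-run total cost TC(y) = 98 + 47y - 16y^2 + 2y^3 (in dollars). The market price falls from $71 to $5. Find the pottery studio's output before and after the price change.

Output falls from 6 to 0 (the firm shuts down)

MC = 47 - 32y + 6y^2; the shutdown threshold is min AVC = $15 (at y = 4).
At P = $71 ≥ min AVC, set P = MC on the rising branch: y = 6.
At P = $5 < min AVC = $15, price no longer covers variable cost at any output, so the firm shuts down: y = 0.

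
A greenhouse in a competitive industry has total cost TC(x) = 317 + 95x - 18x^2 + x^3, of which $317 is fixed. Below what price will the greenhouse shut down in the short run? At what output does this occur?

The shutdown price is the minimum of AVC. VC = 95x - 18x^2 + x^3, so AVC = 95 - 18x + x^2.
At the minimum of AVC, MC = AVC. MC = 95 - 36x + 3x^2; setting MC = AVC gives 2x^2 - 18x = 0, so x = 9. min AVC = 14.
For P < $14 the firm produces nothing.

$14 per unit, at x = 9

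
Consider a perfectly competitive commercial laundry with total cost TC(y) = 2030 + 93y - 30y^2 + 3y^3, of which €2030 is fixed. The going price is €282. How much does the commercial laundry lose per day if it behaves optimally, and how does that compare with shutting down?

AVC = 93 - 30y + 3y^2; min AVC = €18 at y = 5. Since P = €282 ≥ min AVC, the firm produces.
With MC = 93 - 60y + 9y^2, P = MC on the upward-sloping part at y* = 9.
TR = 282·9 = 2538. TC = 2030 + 594 = 2624. Profit = 2538 − 2624 = -€86.
Shutting down would mean losing the fixed cost of €2030, so operating at a loss of €86 is better by €1944.

Profit = -€86 at y = 9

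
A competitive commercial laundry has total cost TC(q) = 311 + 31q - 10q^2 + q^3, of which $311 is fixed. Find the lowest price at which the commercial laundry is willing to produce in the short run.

$6 per unit

The shutdown price is the minimum of AVC. VC = 31q - 10q^2 + q^3, so AVC = 31 - 10q + q^2.
At the minimum of AVC, MC = AVC. MC = 31 - 20q + 3q^2; setting MC = AVC gives 2q^2 - 10q = 0, so q = 5. min AVC = 6.
For P < $6 the firm produces nothing.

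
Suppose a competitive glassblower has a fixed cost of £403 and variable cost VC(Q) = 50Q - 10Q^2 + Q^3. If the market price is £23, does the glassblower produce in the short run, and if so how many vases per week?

Shut down

Strip out fixed cost: VC = 50Q - 10Q^2 + Q^3. Then AVC = 50 - 10Q + Q^2 and MC = 50 - 20Q + 3Q^2.
AVC hits its minimum where MC = AVC, at Q = 5, giving min AVC = 50 - 10·5 + 5^2 = £25.
With P < min AVC (£23 < £25), every unit sold adds to the loss.
Best response: produce nothing and absorb the £403 fixed cost.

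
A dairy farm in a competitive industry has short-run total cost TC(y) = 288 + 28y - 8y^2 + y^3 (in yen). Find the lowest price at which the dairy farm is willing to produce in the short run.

The firm shuts down when price falls below the minimum of average variable cost. AVC = VC/y = 28 - 8y + y^2.
At the minimum of AVC, MC = AVC. MC = 28 - 16y + 3y^2; setting MC = AVC gives 2y^2 - 8y = 0, so y = 4. min AVC = 12.
For P < ¥12 the firm produces nothing.

¥12 per unit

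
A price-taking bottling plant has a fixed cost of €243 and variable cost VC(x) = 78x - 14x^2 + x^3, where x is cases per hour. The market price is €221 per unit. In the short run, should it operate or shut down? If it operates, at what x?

Strip out fixed cost: VC = 78x - 14x^2 + x^3. Then AVC = 78 - 14x + x^2 and MC = 78 - 28x + 3x^2.
The AVC parabola has its vertex at x = 14/2 = 7, where AVC = 78 - 14·7 + 7^2 = €29.
P = €221 exceeds min AVC = €29, so the firm stays open.
Solving P = MC: -143 - 28x + 3x^2 = 0 ⇒ x = -11/3 or 13. On the upward-sloping branch, x* = 13.
Check: AVC at x = 13 is €65 ≤ P, so revenue covers variable cost.
Profit = P·x − TC = 221·13 − 1088 = €1785.

Produce at x = 13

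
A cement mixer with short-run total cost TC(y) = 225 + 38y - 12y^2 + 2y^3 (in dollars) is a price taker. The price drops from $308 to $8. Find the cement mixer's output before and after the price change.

Output falls from 9 to 0 (the firm shuts down)

AVC = 38 - 12y + 2y^2, minimized at y = 3 where min AVC = $20. MC = 38 - 24y + 6y^2.
At P = $308 ≥ min AVC, set P = MC on the rising branch: y = 9.
At P = $8 < min AVC = $20, price no longer covers variable cost at any output, so the firm shuts down: y = 0.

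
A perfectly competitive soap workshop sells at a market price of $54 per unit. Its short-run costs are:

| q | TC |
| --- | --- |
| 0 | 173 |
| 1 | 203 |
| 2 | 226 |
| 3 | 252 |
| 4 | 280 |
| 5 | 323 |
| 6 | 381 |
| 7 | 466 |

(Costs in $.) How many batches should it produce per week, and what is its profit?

q = 5; profit = -$53

Compute π = P·q − TC at each output: q=0: -173; q=1: -149; q=2: -118; q=3: -90; q=4: -64; q=5: -53; q=6: -57; q=7: -88.
Profit is maximized at q = 5. AVC there is 150/5 = $30 ≤ P, so producing beats shutting down (which would give -$173).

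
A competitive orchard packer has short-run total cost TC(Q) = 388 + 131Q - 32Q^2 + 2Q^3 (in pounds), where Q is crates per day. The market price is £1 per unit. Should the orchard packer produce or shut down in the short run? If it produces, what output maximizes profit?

Shut down

From TC, MC = TC'(Q) = 131 - 64Q + 6Q^2 and AVC = VC/Q = 131 - 32Q + 2Q^2.
AVC is minimized where dAVC/dQ = -32 + 4Q = 0, at Q = 8; min AVC = 131 - 32·8 + 2·8^2 = £3.
P = £1 lies below min AVC = £3; no output level covers variable cost.
Best response: produce nothing and absorb the £388 fixed cost.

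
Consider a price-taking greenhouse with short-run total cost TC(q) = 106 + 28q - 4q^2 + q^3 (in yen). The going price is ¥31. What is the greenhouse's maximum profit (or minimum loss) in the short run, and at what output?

AVC = 28 - 4q + q^2; min AVC = ¥24 at q = 2. Since P = ¥31 ≥ min AVC, the firm produces.
MC = 28 - 8q + 3q^2. Setting P = MC and taking the root on the rising branch gives q* = 3.
TR = 31·3 = 93. TC = 106 + 75 = 181. Profit = 93 − 181 = -¥88.
By producing, the firm covers all variable cost plus ¥18 of fixed cost; shutting down would lose the full ¥106.

Profit = -¥88 at q = 3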